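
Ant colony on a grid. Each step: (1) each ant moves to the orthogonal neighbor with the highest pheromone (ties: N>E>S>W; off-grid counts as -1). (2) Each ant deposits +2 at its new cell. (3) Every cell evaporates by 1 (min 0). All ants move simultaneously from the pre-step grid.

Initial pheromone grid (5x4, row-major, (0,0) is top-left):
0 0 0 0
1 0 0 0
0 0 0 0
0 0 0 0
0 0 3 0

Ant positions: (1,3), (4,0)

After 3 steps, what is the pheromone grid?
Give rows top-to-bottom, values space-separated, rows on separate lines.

After step 1: ants at (0,3),(3,0)
  0 0 0 1
  0 0 0 0
  0 0 0 0
  1 0 0 0
  0 0 2 0
After step 2: ants at (1,3),(2,0)
  0 0 0 0
  0 0 0 1
  1 0 0 0
  0 0 0 0
  0 0 1 0
After step 3: ants at (0,3),(1,0)
  0 0 0 1
  1 0 0 0
  0 0 0 0
  0 0 0 0
  0 0 0 0

0 0 0 1
1 0 0 0
0 0 0 0
0 0 0 0
0 0 0 0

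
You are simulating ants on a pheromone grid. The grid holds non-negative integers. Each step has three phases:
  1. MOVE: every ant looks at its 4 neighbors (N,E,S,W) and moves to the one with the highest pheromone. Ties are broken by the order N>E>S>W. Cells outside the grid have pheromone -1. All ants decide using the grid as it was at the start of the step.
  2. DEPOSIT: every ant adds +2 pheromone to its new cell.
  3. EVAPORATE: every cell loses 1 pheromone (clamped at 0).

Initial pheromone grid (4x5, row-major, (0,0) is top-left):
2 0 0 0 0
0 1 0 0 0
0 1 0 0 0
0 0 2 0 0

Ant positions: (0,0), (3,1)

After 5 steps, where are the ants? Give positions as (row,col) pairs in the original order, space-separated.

Step 1: ant0:(0,0)->E->(0,1) | ant1:(3,1)->E->(3,2)
  grid max=3 at (3,2)
Step 2: ant0:(0,1)->W->(0,0) | ant1:(3,2)->N->(2,2)
  grid max=2 at (0,0)
Step 3: ant0:(0,0)->E->(0,1) | ant1:(2,2)->S->(3,2)
  grid max=3 at (3,2)
Step 4: ant0:(0,1)->W->(0,0) | ant1:(3,2)->N->(2,2)
  grid max=2 at (0,0)
Step 5: ant0:(0,0)->E->(0,1) | ant1:(2,2)->S->(3,2)
  grid max=3 at (3,2)

(0,1) (3,2)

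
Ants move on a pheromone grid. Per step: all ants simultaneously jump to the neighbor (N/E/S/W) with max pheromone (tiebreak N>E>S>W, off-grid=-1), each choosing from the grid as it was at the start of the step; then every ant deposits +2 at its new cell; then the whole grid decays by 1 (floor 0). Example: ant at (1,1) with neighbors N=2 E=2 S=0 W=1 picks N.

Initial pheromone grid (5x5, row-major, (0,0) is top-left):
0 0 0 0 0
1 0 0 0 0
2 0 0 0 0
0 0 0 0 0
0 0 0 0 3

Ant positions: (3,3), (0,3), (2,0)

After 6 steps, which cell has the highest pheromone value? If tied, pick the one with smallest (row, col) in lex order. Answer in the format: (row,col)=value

Step 1: ant0:(3,3)->N->(2,3) | ant1:(0,3)->E->(0,4) | ant2:(2,0)->N->(1,0)
  grid max=2 at (1,0)
Step 2: ant0:(2,3)->N->(1,3) | ant1:(0,4)->S->(1,4) | ant2:(1,0)->S->(2,0)
  grid max=2 at (2,0)
Step 3: ant0:(1,3)->E->(1,4) | ant1:(1,4)->W->(1,3) | ant2:(2,0)->N->(1,0)
  grid max=2 at (1,0)
Step 4: ant0:(1,4)->W->(1,3) | ant1:(1,3)->E->(1,4) | ant2:(1,0)->S->(2,0)
  grid max=3 at (1,3)
Step 5: ant0:(1,3)->E->(1,4) | ant1:(1,4)->W->(1,3) | ant2:(2,0)->N->(1,0)
  grid max=4 at (1,3)
Step 6: ant0:(1,4)->W->(1,3) | ant1:(1,3)->E->(1,4) | ant2:(1,0)->S->(2,0)
  grid max=5 at (1,3)
Final grid:
  0 0 0 0 0
  1 0 0 5 5
  2 0 0 0 0
  0 0 0 0 0
  0 0 0 0 0
Max pheromone 5 at (1,3)

Answer: (1,3)=5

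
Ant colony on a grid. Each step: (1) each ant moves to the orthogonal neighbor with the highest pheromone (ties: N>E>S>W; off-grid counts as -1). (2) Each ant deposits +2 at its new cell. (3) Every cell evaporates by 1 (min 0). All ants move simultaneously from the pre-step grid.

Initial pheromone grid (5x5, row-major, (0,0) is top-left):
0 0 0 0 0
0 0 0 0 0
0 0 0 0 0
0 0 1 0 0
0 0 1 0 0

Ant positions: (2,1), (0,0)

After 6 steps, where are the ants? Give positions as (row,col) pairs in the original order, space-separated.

Step 1: ant0:(2,1)->N->(1,1) | ant1:(0,0)->E->(0,1)
  grid max=1 at (0,1)
Step 2: ant0:(1,1)->N->(0,1) | ant1:(0,1)->S->(1,1)
  grid max=2 at (0,1)
Step 3: ant0:(0,1)->S->(1,1) | ant1:(1,1)->N->(0,1)
  grid max=3 at (0,1)
Step 4: ant0:(1,1)->N->(0,1) | ant1:(0,1)->S->(1,1)
  grid max=4 at (0,1)
Step 5: ant0:(0,1)->S->(1,1) | ant1:(1,1)->N->(0,1)
  grid max=5 at (0,1)
Step 6: ant0:(1,1)->N->(0,1) | ant1:(0,1)->S->(1,1)
  grid max=6 at (0,1)

(0,1) (1,1)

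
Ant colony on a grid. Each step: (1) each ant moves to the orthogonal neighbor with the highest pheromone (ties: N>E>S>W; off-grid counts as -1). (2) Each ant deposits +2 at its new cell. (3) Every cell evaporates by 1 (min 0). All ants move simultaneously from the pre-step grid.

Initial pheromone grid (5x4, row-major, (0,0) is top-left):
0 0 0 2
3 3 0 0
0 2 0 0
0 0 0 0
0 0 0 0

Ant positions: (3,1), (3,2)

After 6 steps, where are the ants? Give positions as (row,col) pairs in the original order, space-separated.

Step 1: ant0:(3,1)->N->(2,1) | ant1:(3,2)->N->(2,2)
  grid max=3 at (2,1)
Step 2: ant0:(2,1)->N->(1,1) | ant1:(2,2)->W->(2,1)
  grid max=4 at (2,1)
Step 3: ant0:(1,1)->S->(2,1) | ant1:(2,1)->N->(1,1)
  grid max=5 at (2,1)
Step 4: ant0:(2,1)->N->(1,1) | ant1:(1,1)->S->(2,1)
  grid max=6 at (2,1)
Step 5: ant0:(1,1)->S->(2,1) | ant1:(2,1)->N->(1,1)
  grid max=7 at (2,1)
Step 6: ant0:(2,1)->N->(1,1) | ant1:(1,1)->S->(2,1)
  grid max=8 at (2,1)

(1,1) (2,1)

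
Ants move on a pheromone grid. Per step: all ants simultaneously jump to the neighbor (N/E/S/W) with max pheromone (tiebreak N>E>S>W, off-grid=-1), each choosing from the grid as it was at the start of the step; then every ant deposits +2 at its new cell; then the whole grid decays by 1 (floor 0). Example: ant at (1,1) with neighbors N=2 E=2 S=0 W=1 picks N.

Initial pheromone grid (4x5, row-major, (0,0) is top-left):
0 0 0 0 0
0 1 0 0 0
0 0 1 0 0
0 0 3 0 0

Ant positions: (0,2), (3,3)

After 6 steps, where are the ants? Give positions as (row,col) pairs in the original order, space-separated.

Step 1: ant0:(0,2)->E->(0,3) | ant1:(3,3)->W->(3,2)
  grid max=4 at (3,2)
Step 2: ant0:(0,3)->E->(0,4) | ant1:(3,2)->N->(2,2)
  grid max=3 at (3,2)
Step 3: ant0:(0,4)->S->(1,4) | ant1:(2,2)->S->(3,2)
  grid max=4 at (3,2)
Step 4: ant0:(1,4)->N->(0,4) | ant1:(3,2)->N->(2,2)
  grid max=3 at (3,2)
Step 5: ant0:(0,4)->S->(1,4) | ant1:(2,2)->S->(3,2)
  grid max=4 at (3,2)
Step 6: ant0:(1,4)->N->(0,4) | ant1:(3,2)->N->(2,2)
  grid max=3 at (3,2)

(0,4) (2,2)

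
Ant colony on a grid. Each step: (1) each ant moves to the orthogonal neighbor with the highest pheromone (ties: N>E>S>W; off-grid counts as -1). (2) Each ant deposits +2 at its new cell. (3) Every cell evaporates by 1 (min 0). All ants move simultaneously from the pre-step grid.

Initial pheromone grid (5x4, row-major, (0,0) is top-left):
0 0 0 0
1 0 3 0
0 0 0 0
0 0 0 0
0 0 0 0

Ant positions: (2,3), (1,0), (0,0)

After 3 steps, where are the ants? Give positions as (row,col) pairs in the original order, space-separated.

Step 1: ant0:(2,3)->N->(1,3) | ant1:(1,0)->N->(0,0) | ant2:(0,0)->S->(1,0)
  grid max=2 at (1,0)
Step 2: ant0:(1,3)->W->(1,2) | ant1:(0,0)->S->(1,0) | ant2:(1,0)->N->(0,0)
  grid max=3 at (1,0)
Step 3: ant0:(1,2)->N->(0,2) | ant1:(1,0)->N->(0,0) | ant2:(0,0)->S->(1,0)
  grid max=4 at (1,0)

(0,2) (0,0) (1,0)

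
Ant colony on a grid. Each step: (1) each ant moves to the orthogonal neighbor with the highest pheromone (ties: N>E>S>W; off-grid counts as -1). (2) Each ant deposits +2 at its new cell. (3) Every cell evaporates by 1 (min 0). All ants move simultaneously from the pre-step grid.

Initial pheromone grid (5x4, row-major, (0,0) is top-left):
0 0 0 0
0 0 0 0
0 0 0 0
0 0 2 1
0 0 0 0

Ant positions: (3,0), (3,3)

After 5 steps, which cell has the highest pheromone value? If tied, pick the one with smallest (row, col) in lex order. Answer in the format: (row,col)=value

Answer: (3,2)=3

Derivation:
Step 1: ant0:(3,0)->N->(2,0) | ant1:(3,3)->W->(3,2)
  grid max=3 at (3,2)
Step 2: ant0:(2,0)->N->(1,0) | ant1:(3,2)->N->(2,2)
  grid max=2 at (3,2)
Step 3: ant0:(1,0)->N->(0,0) | ant1:(2,2)->S->(3,2)
  grid max=3 at (3,2)
Step 4: ant0:(0,0)->E->(0,1) | ant1:(3,2)->N->(2,2)
  grid max=2 at (3,2)
Step 5: ant0:(0,1)->E->(0,2) | ant1:(2,2)->S->(3,2)
  grid max=3 at (3,2)
Final grid:
  0 0 1 0
  0 0 0 0
  0 0 0 0
  0 0 3 0
  0 0 0 0
Max pheromone 3 at (3,2)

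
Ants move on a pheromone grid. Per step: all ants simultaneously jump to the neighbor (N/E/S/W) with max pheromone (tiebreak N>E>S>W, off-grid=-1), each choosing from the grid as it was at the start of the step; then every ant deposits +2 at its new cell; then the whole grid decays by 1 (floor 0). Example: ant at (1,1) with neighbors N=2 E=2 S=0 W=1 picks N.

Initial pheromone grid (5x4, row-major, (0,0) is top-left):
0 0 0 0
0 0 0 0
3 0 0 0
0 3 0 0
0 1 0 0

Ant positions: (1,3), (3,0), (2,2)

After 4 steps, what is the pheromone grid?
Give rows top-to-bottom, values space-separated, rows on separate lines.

After step 1: ants at (0,3),(2,0),(1,2)
  0 0 0 1
  0 0 1 0
  4 0 0 0
  0 2 0 0
  0 0 0 0
After step 2: ants at (1,3),(1,0),(0,2)
  0 0 1 0
  1 0 0 1
  3 0 0 0
  0 1 0 0
  0 0 0 0
After step 3: ants at (0,3),(2,0),(0,3)
  0 0 0 3
  0 0 0 0
  4 0 0 0
  0 0 0 0
  0 0 0 0
After step 4: ants at (1,3),(1,0),(1,3)
  0 0 0 2
  1 0 0 3
  3 0 0 0
  0 0 0 0
  0 0 0 0

0 0 0 2
1 0 0 3
3 0 0 0
0 0 0 0
0 0 0 0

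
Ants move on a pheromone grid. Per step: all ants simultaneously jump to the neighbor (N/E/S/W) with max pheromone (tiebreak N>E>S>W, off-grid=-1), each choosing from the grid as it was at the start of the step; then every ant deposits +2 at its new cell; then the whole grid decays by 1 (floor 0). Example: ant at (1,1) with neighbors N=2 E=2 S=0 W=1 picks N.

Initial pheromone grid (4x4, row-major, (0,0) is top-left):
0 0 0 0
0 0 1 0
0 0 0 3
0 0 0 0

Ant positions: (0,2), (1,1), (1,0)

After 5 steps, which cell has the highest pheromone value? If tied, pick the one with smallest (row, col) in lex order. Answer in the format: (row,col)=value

Step 1: ant0:(0,2)->S->(1,2) | ant1:(1,1)->E->(1,2) | ant2:(1,0)->N->(0,0)
  grid max=4 at (1,2)
Step 2: ant0:(1,2)->N->(0,2) | ant1:(1,2)->N->(0,2) | ant2:(0,0)->E->(0,1)
  grid max=3 at (0,2)
Step 3: ant0:(0,2)->S->(1,2) | ant1:(0,2)->S->(1,2) | ant2:(0,1)->E->(0,2)
  grid max=6 at (1,2)
Step 4: ant0:(1,2)->N->(0,2) | ant1:(1,2)->N->(0,2) | ant2:(0,2)->S->(1,2)
  grid max=7 at (0,2)
Step 5: ant0:(0,2)->S->(1,2) | ant1:(0,2)->S->(1,2) | ant2:(1,2)->N->(0,2)
  grid max=10 at (1,2)
Final grid:
  0 0 8 0
  0 0 10 0
  0 0 0 0
  0 0 0 0
Max pheromone 10 at (1,2)

Answer: (1,2)=10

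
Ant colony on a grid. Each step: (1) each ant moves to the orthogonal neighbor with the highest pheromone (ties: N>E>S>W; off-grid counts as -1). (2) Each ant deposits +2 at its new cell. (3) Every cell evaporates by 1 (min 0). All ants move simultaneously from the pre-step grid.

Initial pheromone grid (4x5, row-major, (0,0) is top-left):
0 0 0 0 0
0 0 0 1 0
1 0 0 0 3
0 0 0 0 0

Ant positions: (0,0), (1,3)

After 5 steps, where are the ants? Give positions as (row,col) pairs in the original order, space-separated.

Step 1: ant0:(0,0)->E->(0,1) | ant1:(1,3)->N->(0,3)
  grid max=2 at (2,4)
Step 2: ant0:(0,1)->E->(0,2) | ant1:(0,3)->E->(0,4)
  grid max=1 at (0,2)
Step 3: ant0:(0,2)->E->(0,3) | ant1:(0,4)->S->(1,4)
  grid max=1 at (0,3)
Step 4: ant0:(0,3)->E->(0,4) | ant1:(1,4)->N->(0,4)
  grid max=3 at (0,4)
Step 5: ant0:(0,4)->S->(1,4) | ant1:(0,4)->S->(1,4)
  grid max=3 at (1,4)

(1,4) (1,4)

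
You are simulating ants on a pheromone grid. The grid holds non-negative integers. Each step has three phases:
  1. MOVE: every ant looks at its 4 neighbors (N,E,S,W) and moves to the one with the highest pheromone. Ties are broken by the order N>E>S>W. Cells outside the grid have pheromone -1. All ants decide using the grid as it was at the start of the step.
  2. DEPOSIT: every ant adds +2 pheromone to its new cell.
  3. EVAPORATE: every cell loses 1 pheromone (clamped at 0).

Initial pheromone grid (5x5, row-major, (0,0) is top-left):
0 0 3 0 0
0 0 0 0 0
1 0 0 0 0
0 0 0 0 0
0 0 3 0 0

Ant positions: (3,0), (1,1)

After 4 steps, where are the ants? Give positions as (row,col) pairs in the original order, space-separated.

Step 1: ant0:(3,0)->N->(2,0) | ant1:(1,1)->N->(0,1)
  grid max=2 at (0,2)
Step 2: ant0:(2,0)->N->(1,0) | ant1:(0,1)->E->(0,2)
  grid max=3 at (0,2)
Step 3: ant0:(1,0)->S->(2,0) | ant1:(0,2)->E->(0,3)
  grid max=2 at (0,2)
Step 4: ant0:(2,0)->N->(1,0) | ant1:(0,3)->W->(0,2)
  grid max=3 at (0,2)

(1,0) (0,2)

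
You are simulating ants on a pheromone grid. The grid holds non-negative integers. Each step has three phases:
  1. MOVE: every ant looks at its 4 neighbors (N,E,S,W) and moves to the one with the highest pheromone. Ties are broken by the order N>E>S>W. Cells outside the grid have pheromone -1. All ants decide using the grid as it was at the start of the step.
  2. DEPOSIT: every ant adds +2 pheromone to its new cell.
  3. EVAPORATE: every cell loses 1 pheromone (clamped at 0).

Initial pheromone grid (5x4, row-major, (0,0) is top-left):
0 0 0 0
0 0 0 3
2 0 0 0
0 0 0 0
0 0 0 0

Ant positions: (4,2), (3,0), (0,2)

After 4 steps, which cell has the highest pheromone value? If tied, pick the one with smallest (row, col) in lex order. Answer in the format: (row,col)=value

Answer: (1,3)=5

Derivation:
Step 1: ant0:(4,2)->N->(3,2) | ant1:(3,0)->N->(2,0) | ant2:(0,2)->E->(0,3)
  grid max=3 at (2,0)
Step 2: ant0:(3,2)->N->(2,2) | ant1:(2,0)->N->(1,0) | ant2:(0,3)->S->(1,3)
  grid max=3 at (1,3)
Step 3: ant0:(2,2)->N->(1,2) | ant1:(1,0)->S->(2,0) | ant2:(1,3)->N->(0,3)
  grid max=3 at (2,0)
Step 4: ant0:(1,2)->E->(1,3) | ant1:(2,0)->N->(1,0) | ant2:(0,3)->S->(1,3)
  grid max=5 at (1,3)
Final grid:
  0 0 0 0
  1 0 0 5
  2 0 0 0
  0 0 0 0
  0 0 0 0
Max pheromone 5 at (1,3)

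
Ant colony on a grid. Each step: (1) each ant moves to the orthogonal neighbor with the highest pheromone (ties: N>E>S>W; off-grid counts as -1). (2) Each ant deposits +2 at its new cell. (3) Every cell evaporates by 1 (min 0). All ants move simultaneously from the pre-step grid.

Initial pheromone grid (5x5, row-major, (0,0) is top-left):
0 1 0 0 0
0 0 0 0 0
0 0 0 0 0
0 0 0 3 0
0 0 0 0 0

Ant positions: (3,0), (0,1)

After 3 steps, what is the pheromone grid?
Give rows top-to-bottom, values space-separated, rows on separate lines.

After step 1: ants at (2,0),(0,2)
  0 0 1 0 0
  0 0 0 0 0
  1 0 0 0 0
  0 0 0 2 0
  0 0 0 0 0
After step 2: ants at (1,0),(0,3)
  0 0 0 1 0
  1 0 0 0 0
  0 0 0 0 0
  0 0 0 1 0
  0 0 0 0 0
After step 3: ants at (0,0),(0,4)
  1 0 0 0 1
  0 0 0 0 0
  0 0 0 0 0
  0 0 0 0 0
  0 0 0 0 0

1 0 0 0 1
0 0 0 0 0
0 0 0 0 0
0 0 0 0 0
0 0 0 0 0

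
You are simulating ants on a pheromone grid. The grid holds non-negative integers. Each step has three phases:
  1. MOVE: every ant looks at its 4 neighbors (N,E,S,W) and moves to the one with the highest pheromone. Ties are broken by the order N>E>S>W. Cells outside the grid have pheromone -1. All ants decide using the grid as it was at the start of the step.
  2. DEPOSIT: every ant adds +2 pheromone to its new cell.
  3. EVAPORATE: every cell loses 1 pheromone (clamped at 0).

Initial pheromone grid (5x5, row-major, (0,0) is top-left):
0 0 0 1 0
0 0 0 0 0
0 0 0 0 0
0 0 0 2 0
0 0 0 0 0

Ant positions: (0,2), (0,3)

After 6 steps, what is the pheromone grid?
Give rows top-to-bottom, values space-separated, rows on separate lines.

After step 1: ants at (0,3),(0,4)
  0 0 0 2 1
  0 0 0 0 0
  0 0 0 0 0
  0 0 0 1 0
  0 0 0 0 0
After step 2: ants at (0,4),(0,3)
  0 0 0 3 2
  0 0 0 0 0
  0 0 0 0 0
  0 0 0 0 0
  0 0 0 0 0
After step 3: ants at (0,3),(0,4)
  0 0 0 4 3
  0 0 0 0 0
  0 0 0 0 0
  0 0 0 0 0
  0 0 0 0 0
After step 4: ants at (0,4),(0,3)
  0 0 0 5 4
  0 0 0 0 0
  0 0 0 0 0
  0 0 0 0 0
  0 0 0 0 0
After step 5: ants at (0,3),(0,4)
  0 0 0 6 5
  0 0 0 0 0
  0 0 0 0 0
  0 0 0 0 0
  0 0 0 0 0
After step 6: ants at (0,4),(0,3)
  0 0 0 7 6
  0 0 0 0 0
  0 0 0 0 0
  0 0 0 0 0
  0 0 0 0 0

0 0 0 7 6
0 0 0 0 0
0 0 0 0 0
0 0 0 0 0
0 0 0 0 0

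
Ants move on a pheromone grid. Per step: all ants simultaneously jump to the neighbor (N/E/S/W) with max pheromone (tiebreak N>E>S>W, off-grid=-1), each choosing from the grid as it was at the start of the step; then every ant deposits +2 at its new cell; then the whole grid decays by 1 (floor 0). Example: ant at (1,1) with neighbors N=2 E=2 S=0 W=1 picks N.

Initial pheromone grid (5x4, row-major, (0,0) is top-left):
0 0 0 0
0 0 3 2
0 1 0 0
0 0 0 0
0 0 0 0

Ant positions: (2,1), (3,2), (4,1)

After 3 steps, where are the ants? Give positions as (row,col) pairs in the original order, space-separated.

Step 1: ant0:(2,1)->N->(1,1) | ant1:(3,2)->N->(2,2) | ant2:(4,1)->N->(3,1)
  grid max=2 at (1,2)
Step 2: ant0:(1,1)->E->(1,2) | ant1:(2,2)->N->(1,2) | ant2:(3,1)->N->(2,1)
  grid max=5 at (1,2)
Step 3: ant0:(1,2)->N->(0,2) | ant1:(1,2)->N->(0,2) | ant2:(2,1)->N->(1,1)
  grid max=4 at (1,2)

(0,2) (0,2) (1,1)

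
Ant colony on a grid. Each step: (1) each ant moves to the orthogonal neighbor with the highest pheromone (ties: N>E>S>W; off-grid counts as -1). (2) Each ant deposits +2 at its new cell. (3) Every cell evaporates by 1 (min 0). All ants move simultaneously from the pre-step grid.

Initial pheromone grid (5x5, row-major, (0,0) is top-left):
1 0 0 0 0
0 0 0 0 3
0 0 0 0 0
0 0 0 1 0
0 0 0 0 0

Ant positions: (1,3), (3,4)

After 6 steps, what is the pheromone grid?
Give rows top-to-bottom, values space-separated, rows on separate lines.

After step 1: ants at (1,4),(3,3)
  0 0 0 0 0
  0 0 0 0 4
  0 0 0 0 0
  0 0 0 2 0
  0 0 0 0 0
After step 2: ants at (0,4),(2,3)
  0 0 0 0 1
  0 0 0 0 3
  0 0 0 1 0
  0 0 0 1 0
  0 0 0 0 0
After step 3: ants at (1,4),(3,3)
  0 0 0 0 0
  0 0 0 0 4
  0 0 0 0 0
  0 0 0 2 0
  0 0 0 0 0
After step 4: ants at (0,4),(2,3)
  0 0 0 0 1
  0 0 0 0 3
  0 0 0 1 0
  0 0 0 1 0
  0 0 0 0 0
After step 5: ants at (1,4),(3,3)
  0 0 0 0 0
  0 0 0 0 4
  0 0 0 0 0
  0 0 0 2 0
  0 0 0 0 0
After step 6: ants at (0,4),(2,3)
  0 0 0 0 1
  0 0 0 0 3
  0 0 0 1 0
  0 0 0 1 0
  0 0 0 0 0

0 0 0 0 1
0 0 0 0 3
0 0 0 1 0
0 0 0 1 0
0 0 0 0 0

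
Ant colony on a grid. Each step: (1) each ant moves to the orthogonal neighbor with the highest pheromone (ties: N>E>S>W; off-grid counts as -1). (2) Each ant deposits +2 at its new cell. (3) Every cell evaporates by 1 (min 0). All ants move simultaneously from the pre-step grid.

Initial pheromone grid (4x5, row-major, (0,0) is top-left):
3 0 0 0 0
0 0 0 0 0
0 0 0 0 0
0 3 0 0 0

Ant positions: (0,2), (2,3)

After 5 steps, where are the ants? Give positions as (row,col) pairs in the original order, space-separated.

Step 1: ant0:(0,2)->E->(0,3) | ant1:(2,3)->N->(1,3)
  grid max=2 at (0,0)
Step 2: ant0:(0,3)->S->(1,3) | ant1:(1,3)->N->(0,3)
  grid max=2 at (0,3)
Step 3: ant0:(1,3)->N->(0,3) | ant1:(0,3)->S->(1,3)
  grid max=3 at (0,3)
Step 4: ant0:(0,3)->S->(1,3) | ant1:(1,3)->N->(0,3)
  grid max=4 at (0,3)
Step 5: ant0:(1,3)->N->(0,3) | ant1:(0,3)->S->(1,3)
  grid max=5 at (0,3)

(0,3) (1,3)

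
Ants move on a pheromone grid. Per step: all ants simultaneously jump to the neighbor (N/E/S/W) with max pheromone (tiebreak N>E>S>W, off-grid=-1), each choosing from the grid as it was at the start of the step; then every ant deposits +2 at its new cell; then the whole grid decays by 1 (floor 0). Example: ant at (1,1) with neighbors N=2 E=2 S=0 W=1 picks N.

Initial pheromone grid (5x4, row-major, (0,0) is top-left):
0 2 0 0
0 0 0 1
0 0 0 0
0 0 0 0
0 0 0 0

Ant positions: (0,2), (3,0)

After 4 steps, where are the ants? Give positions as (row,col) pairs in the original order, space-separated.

Step 1: ant0:(0,2)->W->(0,1) | ant1:(3,0)->N->(2,0)
  grid max=3 at (0,1)
Step 2: ant0:(0,1)->E->(0,2) | ant1:(2,0)->N->(1,0)
  grid max=2 at (0,1)
Step 3: ant0:(0,2)->W->(0,1) | ant1:(1,0)->N->(0,0)
  grid max=3 at (0,1)
Step 4: ant0:(0,1)->W->(0,0) | ant1:(0,0)->E->(0,1)
  grid max=4 at (0,1)

(0,0) (0,1)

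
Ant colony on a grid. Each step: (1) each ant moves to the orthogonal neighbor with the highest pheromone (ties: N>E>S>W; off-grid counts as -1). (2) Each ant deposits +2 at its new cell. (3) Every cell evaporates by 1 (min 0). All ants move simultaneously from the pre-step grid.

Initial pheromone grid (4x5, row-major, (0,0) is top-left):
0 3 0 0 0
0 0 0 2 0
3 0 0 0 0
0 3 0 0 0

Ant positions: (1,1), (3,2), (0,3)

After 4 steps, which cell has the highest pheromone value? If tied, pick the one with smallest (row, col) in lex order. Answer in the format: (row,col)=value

Step 1: ant0:(1,1)->N->(0,1) | ant1:(3,2)->W->(3,1) | ant2:(0,3)->S->(1,3)
  grid max=4 at (0,1)
Step 2: ant0:(0,1)->E->(0,2) | ant1:(3,1)->N->(2,1) | ant2:(1,3)->N->(0,3)
  grid max=3 at (0,1)
Step 3: ant0:(0,2)->W->(0,1) | ant1:(2,1)->S->(3,1) | ant2:(0,3)->S->(1,3)
  grid max=4 at (0,1)
Step 4: ant0:(0,1)->E->(0,2) | ant1:(3,1)->N->(2,1) | ant2:(1,3)->N->(0,3)
  grid max=3 at (0,1)
Final grid:
  0 3 1 1 0
  0 0 0 2 0
  0 1 0 0 0
  0 3 0 0 0
Max pheromone 3 at (0,1)

Answer: (0,1)=3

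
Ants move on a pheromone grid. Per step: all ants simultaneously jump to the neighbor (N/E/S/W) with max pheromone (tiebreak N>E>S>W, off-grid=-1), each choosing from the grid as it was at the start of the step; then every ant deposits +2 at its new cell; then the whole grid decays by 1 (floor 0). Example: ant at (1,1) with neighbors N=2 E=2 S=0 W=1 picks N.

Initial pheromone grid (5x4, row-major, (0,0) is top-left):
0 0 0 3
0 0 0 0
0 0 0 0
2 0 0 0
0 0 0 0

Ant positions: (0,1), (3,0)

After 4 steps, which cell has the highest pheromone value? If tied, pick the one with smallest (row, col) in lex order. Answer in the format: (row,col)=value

Step 1: ant0:(0,1)->E->(0,2) | ant1:(3,0)->N->(2,0)
  grid max=2 at (0,3)
Step 2: ant0:(0,2)->E->(0,3) | ant1:(2,0)->S->(3,0)
  grid max=3 at (0,3)
Step 3: ant0:(0,3)->S->(1,3) | ant1:(3,0)->N->(2,0)
  grid max=2 at (0,3)
Step 4: ant0:(1,3)->N->(0,3) | ant1:(2,0)->S->(3,0)
  grid max=3 at (0,3)
Final grid:
  0 0 0 3
  0 0 0 0
  0 0 0 0
  2 0 0 0
  0 0 0 0
Max pheromone 3 at (0,3)

Answer: (0,3)=3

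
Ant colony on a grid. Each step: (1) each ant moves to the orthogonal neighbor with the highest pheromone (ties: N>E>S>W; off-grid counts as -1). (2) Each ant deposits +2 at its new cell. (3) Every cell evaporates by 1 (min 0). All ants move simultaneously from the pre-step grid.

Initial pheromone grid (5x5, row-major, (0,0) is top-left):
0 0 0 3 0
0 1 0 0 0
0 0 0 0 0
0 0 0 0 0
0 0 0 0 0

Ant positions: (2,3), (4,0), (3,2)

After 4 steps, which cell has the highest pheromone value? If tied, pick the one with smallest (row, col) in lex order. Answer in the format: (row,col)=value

Answer: (0,3)=5

Derivation:
Step 1: ant0:(2,3)->N->(1,3) | ant1:(4,0)->N->(3,0) | ant2:(3,2)->N->(2,2)
  grid max=2 at (0,3)
Step 2: ant0:(1,3)->N->(0,3) | ant1:(3,0)->N->(2,0) | ant2:(2,2)->N->(1,2)
  grid max=3 at (0,3)
Step 3: ant0:(0,3)->E->(0,4) | ant1:(2,0)->N->(1,0) | ant2:(1,2)->N->(0,2)
  grid max=2 at (0,3)
Step 4: ant0:(0,4)->W->(0,3) | ant1:(1,0)->N->(0,0) | ant2:(0,2)->E->(0,3)
  grid max=5 at (0,3)
Final grid:
  1 0 0 5 0
  0 0 0 0 0
  0 0 0 0 0
  0 0 0 0 0
  0 0 0 0 0
Max pheromone 5 at (0,3)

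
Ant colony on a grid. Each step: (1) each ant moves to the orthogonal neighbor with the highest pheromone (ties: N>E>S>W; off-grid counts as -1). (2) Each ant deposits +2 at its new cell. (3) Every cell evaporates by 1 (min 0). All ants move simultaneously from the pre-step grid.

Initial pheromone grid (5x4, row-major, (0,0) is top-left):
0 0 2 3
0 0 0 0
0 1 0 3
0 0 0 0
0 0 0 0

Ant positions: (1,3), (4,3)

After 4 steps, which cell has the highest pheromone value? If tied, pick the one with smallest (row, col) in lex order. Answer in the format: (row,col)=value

Answer: (0,3)=5

Derivation:
Step 1: ant0:(1,3)->N->(0,3) | ant1:(4,3)->N->(3,3)
  grid max=4 at (0,3)
Step 2: ant0:(0,3)->W->(0,2) | ant1:(3,3)->N->(2,3)
  grid max=3 at (0,3)
Step 3: ant0:(0,2)->E->(0,3) | ant1:(2,3)->N->(1,3)
  grid max=4 at (0,3)
Step 4: ant0:(0,3)->S->(1,3) | ant1:(1,3)->N->(0,3)
  grid max=5 at (0,3)
Final grid:
  0 0 0 5
  0 0 0 2
  0 0 0 1
  0 0 0 0
  0 0 0 0
Max pheromone 5 at (0,3)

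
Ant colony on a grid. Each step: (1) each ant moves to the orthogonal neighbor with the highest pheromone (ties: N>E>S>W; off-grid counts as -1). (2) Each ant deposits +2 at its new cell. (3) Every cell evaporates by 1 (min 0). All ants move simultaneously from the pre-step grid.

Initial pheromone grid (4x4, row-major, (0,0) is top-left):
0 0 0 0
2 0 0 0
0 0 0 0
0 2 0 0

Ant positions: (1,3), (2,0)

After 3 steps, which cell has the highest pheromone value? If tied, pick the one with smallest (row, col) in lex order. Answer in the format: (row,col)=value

Step 1: ant0:(1,3)->N->(0,3) | ant1:(2,0)->N->(1,0)
  grid max=3 at (1,0)
Step 2: ant0:(0,3)->S->(1,3) | ant1:(1,0)->N->(0,0)
  grid max=2 at (1,0)
Step 3: ant0:(1,3)->N->(0,3) | ant1:(0,0)->S->(1,0)
  grid max=3 at (1,0)
Final grid:
  0 0 0 1
  3 0 0 0
  0 0 0 0
  0 0 0 0
Max pheromone 3 at (1,0)

Answer: (1,0)=3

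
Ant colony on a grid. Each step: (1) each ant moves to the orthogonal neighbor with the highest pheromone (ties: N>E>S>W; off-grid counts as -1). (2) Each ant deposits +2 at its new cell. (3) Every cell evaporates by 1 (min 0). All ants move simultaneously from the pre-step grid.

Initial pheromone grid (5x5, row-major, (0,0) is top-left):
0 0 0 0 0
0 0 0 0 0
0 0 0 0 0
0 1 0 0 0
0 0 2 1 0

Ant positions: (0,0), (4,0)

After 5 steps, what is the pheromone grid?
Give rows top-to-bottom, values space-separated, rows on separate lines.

After step 1: ants at (0,1),(3,0)
  0 1 0 0 0
  0 0 0 0 0
  0 0 0 0 0
  1 0 0 0 0
  0 0 1 0 0
After step 2: ants at (0,2),(2,0)
  0 0 1 0 0
  0 0 0 0 0
  1 0 0 0 0
  0 0 0 0 0
  0 0 0 0 0
After step 3: ants at (0,3),(1,0)
  0 0 0 1 0
  1 0 0 0 0
  0 0 0 0 0
  0 0 0 0 0
  0 0 0 0 0
After step 4: ants at (0,4),(0,0)
  1 0 0 0 1
  0 0 0 0 0
  0 0 0 0 0
  0 0 0 0 0
  0 0 0 0 0
After step 5: ants at (1,4),(0,1)
  0 1 0 0 0
  0 0 0 0 1
  0 0 0 0 0
  0 0 0 0 0
  0 0 0 0 0

0 1 0 0 0
0 0 0 0 1
0 0 0 0 0
0 0 0 0 0
0 0 0 0 0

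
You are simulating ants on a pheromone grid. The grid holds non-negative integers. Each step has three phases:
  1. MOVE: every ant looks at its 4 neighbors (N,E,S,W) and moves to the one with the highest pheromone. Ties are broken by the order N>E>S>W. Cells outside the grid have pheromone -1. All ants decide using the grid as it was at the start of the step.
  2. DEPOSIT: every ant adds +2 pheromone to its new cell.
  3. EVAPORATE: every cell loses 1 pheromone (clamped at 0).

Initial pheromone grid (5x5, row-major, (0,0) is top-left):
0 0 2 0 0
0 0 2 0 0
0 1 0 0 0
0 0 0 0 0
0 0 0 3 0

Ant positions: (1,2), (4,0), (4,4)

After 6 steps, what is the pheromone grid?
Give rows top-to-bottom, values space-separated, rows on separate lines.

After step 1: ants at (0,2),(3,0),(4,3)
  0 0 3 0 0
  0 0 1 0 0
  0 0 0 0 0
  1 0 0 0 0
  0 0 0 4 0
After step 2: ants at (1,2),(2,0),(3,3)
  0 0 2 0 0
  0 0 2 0 0
  1 0 0 0 0
  0 0 0 1 0
  0 0 0 3 0
After step 3: ants at (0,2),(1,0),(4,3)
  0 0 3 0 0
  1 0 1 0 0
  0 0 0 0 0
  0 0 0 0 0
  0 0 0 4 0
After step 4: ants at (1,2),(0,0),(3,3)
  1 0 2 0 0
  0 0 2 0 0
  0 0 0 0 0
  0 0 0 1 0
  0 0 0 3 0
After step 5: ants at (0,2),(0,1),(4,3)
  0 1 3 0 0
  0 0 1 0 0
  0 0 0 0 0
  0 0 0 0 0
  0 0 0 4 0
After step 6: ants at (1,2),(0,2),(3,3)
  0 0 4 0 0
  0 0 2 0 0
  0 0 0 0 0
  0 0 0 1 0
  0 0 0 3 0

0 0 4 0 0
0 0 2 0 0
0 0 0 0 0
0 0 0 1 0
0 0 0 3 0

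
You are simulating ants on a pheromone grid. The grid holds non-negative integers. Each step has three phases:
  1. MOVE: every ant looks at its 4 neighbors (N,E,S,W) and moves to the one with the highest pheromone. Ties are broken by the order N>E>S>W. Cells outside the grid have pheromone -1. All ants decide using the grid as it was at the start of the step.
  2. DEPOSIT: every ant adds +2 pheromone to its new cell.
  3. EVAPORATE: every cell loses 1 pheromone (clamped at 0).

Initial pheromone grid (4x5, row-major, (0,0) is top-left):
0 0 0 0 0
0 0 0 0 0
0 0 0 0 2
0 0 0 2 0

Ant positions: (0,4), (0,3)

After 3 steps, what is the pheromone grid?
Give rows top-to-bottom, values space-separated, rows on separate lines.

After step 1: ants at (1,4),(0,4)
  0 0 0 0 1
  0 0 0 0 1
  0 0 0 0 1
  0 0 0 1 0
After step 2: ants at (0,4),(1,4)
  0 0 0 0 2
  0 0 0 0 2
  0 0 0 0 0
  0 0 0 0 0
After step 3: ants at (1,4),(0,4)
  0 0 0 0 3
  0 0 0 0 3
  0 0 0 0 0
  0 0 0 0 0

0 0 0 0 3
0 0 0 0 3
0 0 0 0 0
0 0 0 0 0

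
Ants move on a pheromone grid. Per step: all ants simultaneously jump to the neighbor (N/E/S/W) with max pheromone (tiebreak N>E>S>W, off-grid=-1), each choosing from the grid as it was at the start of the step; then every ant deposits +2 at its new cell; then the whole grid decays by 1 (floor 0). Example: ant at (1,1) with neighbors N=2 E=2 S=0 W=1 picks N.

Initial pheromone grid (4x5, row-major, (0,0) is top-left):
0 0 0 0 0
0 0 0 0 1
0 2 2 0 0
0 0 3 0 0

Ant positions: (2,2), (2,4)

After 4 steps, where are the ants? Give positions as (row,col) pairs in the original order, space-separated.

Step 1: ant0:(2,2)->S->(3,2) | ant1:(2,4)->N->(1,4)
  grid max=4 at (3,2)
Step 2: ant0:(3,2)->N->(2,2) | ant1:(1,4)->N->(0,4)
  grid max=3 at (3,2)
Step 3: ant0:(2,2)->S->(3,2) | ant1:(0,4)->S->(1,4)
  grid max=4 at (3,2)
Step 4: ant0:(3,2)->N->(2,2) | ant1:(1,4)->N->(0,4)
  grid max=3 at (3,2)

(2,2) (0,4)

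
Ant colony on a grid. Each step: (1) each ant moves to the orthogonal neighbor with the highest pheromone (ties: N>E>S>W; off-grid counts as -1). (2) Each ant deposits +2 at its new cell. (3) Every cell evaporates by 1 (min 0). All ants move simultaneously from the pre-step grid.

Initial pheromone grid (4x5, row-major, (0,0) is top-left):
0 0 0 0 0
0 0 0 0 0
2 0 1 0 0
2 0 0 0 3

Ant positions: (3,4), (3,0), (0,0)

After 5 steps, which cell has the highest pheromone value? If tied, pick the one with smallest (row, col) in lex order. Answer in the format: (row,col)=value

Answer: (2,0)=3

Derivation:
Step 1: ant0:(3,4)->N->(2,4) | ant1:(3,0)->N->(2,0) | ant2:(0,0)->E->(0,1)
  grid max=3 at (2,0)
Step 2: ant0:(2,4)->S->(3,4) | ant1:(2,0)->S->(3,0) | ant2:(0,1)->E->(0,2)
  grid max=3 at (3,4)
Step 3: ant0:(3,4)->N->(2,4) | ant1:(3,0)->N->(2,0) | ant2:(0,2)->E->(0,3)
  grid max=3 at (2,0)
Step 4: ant0:(2,4)->S->(3,4) | ant1:(2,0)->S->(3,0) | ant2:(0,3)->E->(0,4)
  grid max=3 at (3,4)
Step 5: ant0:(3,4)->N->(2,4) | ant1:(3,0)->N->(2,0) | ant2:(0,4)->S->(1,4)
  grid max=3 at (2,0)
Final grid:
  0 0 0 0 0
  0 0 0 0 1
  3 0 0 0 1
  1 0 0 0 2
Max pheromone 3 at (2,0)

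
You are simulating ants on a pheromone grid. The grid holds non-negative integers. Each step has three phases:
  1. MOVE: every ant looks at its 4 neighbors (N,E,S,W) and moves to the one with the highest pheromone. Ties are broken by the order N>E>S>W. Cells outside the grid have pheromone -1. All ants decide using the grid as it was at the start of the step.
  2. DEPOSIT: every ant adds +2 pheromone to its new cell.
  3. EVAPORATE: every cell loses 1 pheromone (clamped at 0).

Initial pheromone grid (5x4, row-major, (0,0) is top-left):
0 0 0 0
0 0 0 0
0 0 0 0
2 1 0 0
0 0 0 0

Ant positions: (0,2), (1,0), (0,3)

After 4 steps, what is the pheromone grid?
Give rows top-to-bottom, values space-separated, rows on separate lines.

After step 1: ants at (0,3),(0,0),(1,3)
  1 0 0 1
  0 0 0 1
  0 0 0 0
  1 0 0 0
  0 0 0 0
After step 2: ants at (1,3),(0,1),(0,3)
  0 1 0 2
  0 0 0 2
  0 0 0 0
  0 0 0 0
  0 0 0 0
After step 3: ants at (0,3),(0,2),(1,3)
  0 0 1 3
  0 0 0 3
  0 0 0 0
  0 0 0 0
  0 0 0 0
After step 4: ants at (1,3),(0,3),(0,3)
  0 0 0 6
  0 0 0 4
  0 0 0 0
  0 0 0 0
  0 0 0 0

0 0 0 6
0 0 0 4
0 0 0 0
0 0 0 0
0 0 0 0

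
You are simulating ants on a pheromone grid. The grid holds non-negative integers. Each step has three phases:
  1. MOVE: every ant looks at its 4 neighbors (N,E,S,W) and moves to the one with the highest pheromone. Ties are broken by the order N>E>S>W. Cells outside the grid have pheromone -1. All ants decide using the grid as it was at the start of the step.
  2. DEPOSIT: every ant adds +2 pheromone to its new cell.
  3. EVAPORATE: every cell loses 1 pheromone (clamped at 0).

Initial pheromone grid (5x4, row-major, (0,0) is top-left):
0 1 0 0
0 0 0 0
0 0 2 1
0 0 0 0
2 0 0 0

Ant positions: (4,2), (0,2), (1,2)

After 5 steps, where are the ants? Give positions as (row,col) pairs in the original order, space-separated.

Step 1: ant0:(4,2)->N->(3,2) | ant1:(0,2)->W->(0,1) | ant2:(1,2)->S->(2,2)
  grid max=3 at (2,2)
Step 2: ant0:(3,2)->N->(2,2) | ant1:(0,1)->E->(0,2) | ant2:(2,2)->S->(3,2)
  grid max=4 at (2,2)
Step 3: ant0:(2,2)->S->(3,2) | ant1:(0,2)->W->(0,1) | ant2:(3,2)->N->(2,2)
  grid max=5 at (2,2)
Step 4: ant0:(3,2)->N->(2,2) | ant1:(0,1)->E->(0,2) | ant2:(2,2)->S->(3,2)
  grid max=6 at (2,2)
Step 5: ant0:(2,2)->S->(3,2) | ant1:(0,2)->W->(0,1) | ant2:(3,2)->N->(2,2)
  grid max=7 at (2,2)

(3,2) (0,1) (2,2)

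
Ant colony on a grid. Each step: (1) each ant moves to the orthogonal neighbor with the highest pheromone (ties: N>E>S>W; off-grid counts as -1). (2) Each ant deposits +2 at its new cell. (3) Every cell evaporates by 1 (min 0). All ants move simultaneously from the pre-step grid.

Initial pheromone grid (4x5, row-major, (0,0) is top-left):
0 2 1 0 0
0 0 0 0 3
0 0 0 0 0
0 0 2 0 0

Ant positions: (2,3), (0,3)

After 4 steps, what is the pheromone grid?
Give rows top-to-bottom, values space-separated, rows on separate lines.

After step 1: ants at (1,3),(0,2)
  0 1 2 0 0
  0 0 0 1 2
  0 0 0 0 0
  0 0 1 0 0
After step 2: ants at (1,4),(0,1)
  0 2 1 0 0
  0 0 0 0 3
  0 0 0 0 0
  0 0 0 0 0
After step 3: ants at (0,4),(0,2)
  0 1 2 0 1
  0 0 0 0 2
  0 0 0 0 0
  0 0 0 0 0
After step 4: ants at (1,4),(0,1)
  0 2 1 0 0
  0 0 0 0 3
  0 0 0 0 0
  0 0 0 0 0

0 2 1 0 0
0 0 0 0 3
0 0 0 0 0
0 0 0 0 0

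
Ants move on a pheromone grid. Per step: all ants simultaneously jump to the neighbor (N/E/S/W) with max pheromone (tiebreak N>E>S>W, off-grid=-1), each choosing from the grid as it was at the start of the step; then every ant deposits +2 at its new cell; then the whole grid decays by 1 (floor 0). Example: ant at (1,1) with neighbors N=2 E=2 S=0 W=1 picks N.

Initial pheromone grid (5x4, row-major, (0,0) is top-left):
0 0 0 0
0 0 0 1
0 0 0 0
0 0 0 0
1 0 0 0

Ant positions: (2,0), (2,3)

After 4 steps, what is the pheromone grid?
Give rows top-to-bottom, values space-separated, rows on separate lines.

After step 1: ants at (1,0),(1,3)
  0 0 0 0
  1 0 0 2
  0 0 0 0
  0 0 0 0
  0 0 0 0
After step 2: ants at (0,0),(0,3)
  1 0 0 1
  0 0 0 1
  0 0 0 0
  0 0 0 0
  0 0 0 0
After step 3: ants at (0,1),(1,3)
  0 1 0 0
  0 0 0 2
  0 0 0 0
  0 0 0 0
  0 0 0 0
After step 4: ants at (0,2),(0,3)
  0 0 1 1
  0 0 0 1
  0 0 0 0
  0 0 0 0
  0 0 0 0

0 0 1 1
0 0 0 1
0 0 0 0
0 0 0 0
0 0 0 0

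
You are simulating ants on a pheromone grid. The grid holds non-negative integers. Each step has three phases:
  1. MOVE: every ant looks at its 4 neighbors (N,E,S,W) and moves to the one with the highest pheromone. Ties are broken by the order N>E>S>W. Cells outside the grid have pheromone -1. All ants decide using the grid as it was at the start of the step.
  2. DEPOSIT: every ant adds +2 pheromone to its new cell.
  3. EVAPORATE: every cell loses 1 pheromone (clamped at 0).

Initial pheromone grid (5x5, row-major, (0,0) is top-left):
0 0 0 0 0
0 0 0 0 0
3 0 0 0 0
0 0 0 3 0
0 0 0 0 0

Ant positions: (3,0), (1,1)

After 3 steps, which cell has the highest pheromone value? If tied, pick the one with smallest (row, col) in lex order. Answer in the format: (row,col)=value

Answer: (2,0)=4

Derivation:
Step 1: ant0:(3,0)->N->(2,0) | ant1:(1,1)->N->(0,1)
  grid max=4 at (2,0)
Step 2: ant0:(2,0)->N->(1,0) | ant1:(0,1)->E->(0,2)
  grid max=3 at (2,0)
Step 3: ant0:(1,0)->S->(2,0) | ant1:(0,2)->E->(0,3)
  grid max=4 at (2,0)
Final grid:
  0 0 0 1 0
  0 0 0 0 0
  4 0 0 0 0
  0 0 0 0 0
  0 0 0 0 0
Max pheromone 4 at (2,0)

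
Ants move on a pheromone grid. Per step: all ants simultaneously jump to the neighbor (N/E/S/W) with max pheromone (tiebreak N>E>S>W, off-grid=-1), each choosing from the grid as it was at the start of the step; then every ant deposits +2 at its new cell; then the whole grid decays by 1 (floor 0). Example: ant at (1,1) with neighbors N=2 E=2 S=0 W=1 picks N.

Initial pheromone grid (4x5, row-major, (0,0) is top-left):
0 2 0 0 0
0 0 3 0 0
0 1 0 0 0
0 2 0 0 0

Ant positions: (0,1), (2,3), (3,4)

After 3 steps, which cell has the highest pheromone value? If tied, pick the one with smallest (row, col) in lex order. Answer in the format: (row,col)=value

Answer: (1,2)=4

Derivation:
Step 1: ant0:(0,1)->E->(0,2) | ant1:(2,3)->N->(1,3) | ant2:(3,4)->N->(2,4)
  grid max=2 at (1,2)
Step 2: ant0:(0,2)->S->(1,2) | ant1:(1,3)->W->(1,2) | ant2:(2,4)->N->(1,4)
  grid max=5 at (1,2)
Step 3: ant0:(1,2)->N->(0,2) | ant1:(1,2)->N->(0,2) | ant2:(1,4)->N->(0,4)
  grid max=4 at (1,2)
Final grid:
  0 0 3 0 1
  0 0 4 0 0
  0 0 0 0 0
  0 0 0 0 0
Max pheromone 4 at (1,2)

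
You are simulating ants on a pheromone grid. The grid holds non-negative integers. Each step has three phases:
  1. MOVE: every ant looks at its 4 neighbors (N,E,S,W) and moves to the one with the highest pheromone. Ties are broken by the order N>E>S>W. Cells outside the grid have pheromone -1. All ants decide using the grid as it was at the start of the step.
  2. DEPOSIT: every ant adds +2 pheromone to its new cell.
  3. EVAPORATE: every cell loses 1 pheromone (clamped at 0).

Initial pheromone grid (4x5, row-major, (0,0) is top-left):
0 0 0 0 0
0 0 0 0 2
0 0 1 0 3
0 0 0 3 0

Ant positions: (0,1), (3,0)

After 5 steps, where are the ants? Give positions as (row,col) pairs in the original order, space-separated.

Step 1: ant0:(0,1)->E->(0,2) | ant1:(3,0)->N->(2,0)
  grid max=2 at (2,4)
Step 2: ant0:(0,2)->E->(0,3) | ant1:(2,0)->N->(1,0)
  grid max=1 at (0,3)
Step 3: ant0:(0,3)->E->(0,4) | ant1:(1,0)->N->(0,0)
  grid max=1 at (0,0)
Step 4: ant0:(0,4)->S->(1,4) | ant1:(0,0)->E->(0,1)
  grid max=1 at (0,1)
Step 5: ant0:(1,4)->N->(0,4) | ant1:(0,1)->E->(0,2)
  grid max=1 at (0,2)

(0,4) (0,2)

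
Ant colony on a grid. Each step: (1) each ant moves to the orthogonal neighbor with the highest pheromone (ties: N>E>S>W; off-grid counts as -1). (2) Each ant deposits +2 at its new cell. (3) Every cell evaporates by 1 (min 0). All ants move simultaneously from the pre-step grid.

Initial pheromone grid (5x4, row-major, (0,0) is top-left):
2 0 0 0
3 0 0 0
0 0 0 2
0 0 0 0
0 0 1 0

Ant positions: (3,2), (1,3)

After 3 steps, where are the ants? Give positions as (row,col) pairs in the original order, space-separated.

Step 1: ant0:(3,2)->S->(4,2) | ant1:(1,3)->S->(2,3)
  grid max=3 at (2,3)
Step 2: ant0:(4,2)->N->(3,2) | ant1:(2,3)->N->(1,3)
  grid max=2 at (2,3)
Step 3: ant0:(3,2)->S->(4,2) | ant1:(1,3)->S->(2,3)
  grid max=3 at (2,3)

(4,2) (2,3)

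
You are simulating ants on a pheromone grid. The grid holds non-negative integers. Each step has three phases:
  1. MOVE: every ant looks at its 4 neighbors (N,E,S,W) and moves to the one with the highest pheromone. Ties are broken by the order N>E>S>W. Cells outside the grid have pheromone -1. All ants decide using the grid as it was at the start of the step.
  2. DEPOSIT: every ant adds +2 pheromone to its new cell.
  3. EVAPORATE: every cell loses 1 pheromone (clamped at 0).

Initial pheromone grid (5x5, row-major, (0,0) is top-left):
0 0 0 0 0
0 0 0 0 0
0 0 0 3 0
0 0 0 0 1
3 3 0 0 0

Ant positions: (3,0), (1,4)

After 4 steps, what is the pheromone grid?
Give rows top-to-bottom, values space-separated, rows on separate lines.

After step 1: ants at (4,0),(0,4)
  0 0 0 0 1
  0 0 0 0 0
  0 0 0 2 0
  0 0 0 0 0
  4 2 0 0 0
After step 2: ants at (4,1),(1,4)
  0 0 0 0 0
  0 0 0 0 1
  0 0 0 1 0
  0 0 0 0 0
  3 3 0 0 0
After step 3: ants at (4,0),(0,4)
  0 0 0 0 1
  0 0 0 0 0
  0 0 0 0 0
  0 0 0 0 0
  4 2 0 0 0
After step 4: ants at (4,1),(1,4)
  0 0 0 0 0
  0 0 0 0 1
  0 0 0 0 0
  0 0 0 0 0
  3 3 0 0 0

0 0 0 0 0
0 0 0 0 1
0 0 0 0 0
0 0 0 0 0
3 3 0 0 0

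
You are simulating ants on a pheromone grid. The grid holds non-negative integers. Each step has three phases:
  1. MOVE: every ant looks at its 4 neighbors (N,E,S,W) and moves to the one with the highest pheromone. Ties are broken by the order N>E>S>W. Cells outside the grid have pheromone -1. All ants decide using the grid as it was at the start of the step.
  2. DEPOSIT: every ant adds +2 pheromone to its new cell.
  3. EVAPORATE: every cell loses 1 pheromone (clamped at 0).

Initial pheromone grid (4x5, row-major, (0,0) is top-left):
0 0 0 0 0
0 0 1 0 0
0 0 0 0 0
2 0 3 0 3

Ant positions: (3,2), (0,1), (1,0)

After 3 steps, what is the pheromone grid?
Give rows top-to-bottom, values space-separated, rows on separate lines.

After step 1: ants at (2,2),(0,2),(0,0)
  1 0 1 0 0
  0 0 0 0 0
  0 0 1 0 0
  1 0 2 0 2
After step 2: ants at (3,2),(0,3),(0,1)
  0 1 0 1 0
  0 0 0 0 0
  0 0 0 0 0
  0 0 3 0 1
After step 3: ants at (2,2),(0,4),(0,2)
  0 0 1 0 1
  0 0 0 0 0
  0 0 1 0 0
  0 0 2 0 0

0 0 1 0 1
0 0 0 0 0
0 0 1 0 0
0 0 2 0 0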